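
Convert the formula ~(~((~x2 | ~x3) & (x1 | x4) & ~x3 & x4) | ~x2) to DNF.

~x3 & x4 & x2

~(~((~x2 | ~x3) & (x1 | x4) & ~x3 & x4) | ~x2)
≡ ~~((~x2 | ~x3) & (x1 | x4) & ~x3 & x4) & ~~x2
≡ (~x2 | ~x3) & (x1 | x4) & ~x3 & x4 & ~~x2
≡ (~x2 | ~x3) & (x1 | x4) & ~x3 & x4 & x2
≡ (~x2 & x1 & ~x3 & x4 & x2) | (~x2 & x4 & ~x3 & x4 & x2) | (~x3 & x1 & ~x3 & x4 & x2) | (~x3 & x4 & ~x3 & x4 & x2)
≡ ~x3 & x4 & x2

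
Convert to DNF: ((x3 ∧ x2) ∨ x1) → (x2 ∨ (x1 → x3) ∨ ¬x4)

((x3 ∧ x2) ∨ x1) → (x2 ∨ (x1 → x3) ∨ ¬x4)
≡ ¬((x3 ∧ x2) ∨ x1) ∨ x2 ∨ (x1 → x3) ∨ ¬x4   [eliminate →]
≡ ¬((x3 ∧ x2) ∨ x1) ∨ x2 ∨ ¬x1 ∨ x3 ∨ ¬x4   [eliminate →]
≡ (¬(x3 ∧ x2) ∧ ¬x1) ∨ x2 ∨ ¬x1 ∨ x3 ∨ ¬x4   [De Morgan]
≡ ((¬x3 ∨ ¬x2) ∧ ¬x1) ∨ x2 ∨ ¬x1 ∨ x3 ∨ ¬x4   [De Morgan]
≡ (¬x3 ∧ ¬x1) ∨ (¬x2 ∧ ¬x1) ∨ x2 ∨ ¬x1 ∨ x3 ∨ ¬x4   [distribute ∧ over ∨]
≡ x2 ∨ ¬x1 ∨ x3 ∨ ¬x4   [simplify]

x2 ∨ ¬x1 ∨ x3 ∨ ¬x4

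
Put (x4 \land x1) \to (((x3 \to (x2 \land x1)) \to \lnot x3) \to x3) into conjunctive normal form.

(x4 \land x1) \to (((x3 \to (x2 \land x1)) \to \lnot x3) \to x3)
≡ \lnot (x4 \land x1) \lor (((x3 \to (x2 \land x1)) \to \lnot x3) \to x3)   [eliminate \to]
≡ \lnot (x4 \land x1) \lor \lnot ((x3 \to (x2 \land x1)) \to \lnot x3) \lor x3   [eliminate \to]
≡ \lnot (x4 \land x1) \lor \lnot (\lnot (x3 \to (x2 \land x1)) \lor \lnot x3) \lor x3   [eliminate \to]
≡ \lnot (x4 \land x1) \lor \lnot (\lnot (\lnot x3 \lor (x2 \land x1)) \lor \lnot x3) \lor x3   [eliminate \to]
≡ \lnot x4 \lor \lnot x1 \lor \lnot (\lnot (\lnot x3 \lor (x2 \land x1)) \lor \lnot x3) \lor x3   [De Morgan]
≡ \lnot x4 \lor \lnot x1 \lor (\lnot \lnot (\lnot x3 \lor (x2 \land x1)) \land \lnot \lnot x3) \lor x3   [De Morgan]
≡ \lnot x4 \lor \lnot x1 \lor ((\lnot x3 \lor (x2 \land x1)) \land \lnot \lnot x3) \lor x3   [double negation]
≡ \lnot x4 \lor \lnot x1 \lor ((\lnot x3 \lor (x2 \land x1)) \land x3) \lor x3   [double negation]
≡ (\lnot x4 \lor \lnot x1 \lor \lnot x3 \lor x2 \lor x3) \land (\lnot x4 \lor \lnot x1 \lor \lnot x3 \lor x1 \lor x3) \land (\lnot x4 \lor \lnot x1 \lor x3 \lor x3)   [distribute \lor over \land]
≡ \lnot x4 \lor \lnot x1 \lor x3   [simplify]

\lnot x4 \lor \lnot x1 \lor x3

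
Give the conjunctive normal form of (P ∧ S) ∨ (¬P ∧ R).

(P ∧ S) ∨ (¬P ∧ R)
≡ (P ∨ ¬P) ∧ (P ∨ R) ∧ (S ∨ ¬P) ∧ (S ∨ R)   — distribute ∨ over ∧
≡ (P ∨ R) ∧ (S ∨ ¬P) ∧ (S ∨ R)   — simplify

(P ∨ R) ∧ (S ∨ ¬P) ∧ (S ∨ R)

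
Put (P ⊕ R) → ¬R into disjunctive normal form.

(R ∧ P) ∨ ¬R

(P ⊕ R) → ¬R
≡ ¬(P ⊕ R) ∨ ¬R   — eliminate →
≡ ¬((P ∧ ¬R) ∨ (¬P ∧ R)) ∨ ¬R   — expand ⊕
≡ (¬(P ∧ ¬R) ∧ ¬(¬P ∧ R)) ∨ ¬R   — De Morgan
≡ ((¬P ∨ ¬¬R) ∧ ¬(¬P ∧ R)) ∨ ¬R   — De Morgan
≡ ((¬P ∨ R) ∧ ¬(¬P ∧ R)) ∨ ¬R   — double negation
≡ ((¬P ∨ R) ∧ (¬¬P ∨ ¬R)) ∨ ¬R   — De Morgan
≡ ((¬P ∨ R) ∧ (P ∨ ¬R)) ∨ ¬R   — double negation
≡ (¬P ∧ P) ∨ (¬P ∧ ¬R) ∨ (R ∧ P) ∨ (R ∧ ¬R) ∨ ¬R   — distribute ∧ over ∨
≡ (R ∧ P) ∨ ¬R   — simplify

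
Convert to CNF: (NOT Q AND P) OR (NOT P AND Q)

(NOT Q AND P) OR (NOT P AND Q)
⇔ (NOT Q OR NOT P) AND (NOT Q OR Q) AND (P OR NOT P) AND (P OR Q)
⇔ (NOT Q OR NOT P) AND (P OR Q)

(NOT Q OR NOT P) AND (P OR Q)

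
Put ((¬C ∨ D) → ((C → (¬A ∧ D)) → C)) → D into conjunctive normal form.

((¬C ∨ D) → ((C → (¬A ∧ D)) → C)) → D
≡ ¬((¬C ∨ D) → ((C → (¬A ∧ D)) → C)) ∨ D   [eliminate →]
≡ ¬(¬(¬C ∨ D) ∨ ((C → (¬A ∧ D)) → C)) ∨ D   [eliminate →]
≡ ¬(¬(¬C ∨ D) ∨ ¬(C → (¬A ∧ D)) ∨ C) ∨ D   [eliminate →]
≡ ¬(¬(¬C ∨ D) ∨ ¬(¬C ∨ (¬A ∧ D)) ∨ C) ∨ D   [eliminate →]
≡ (¬¬(¬C ∨ D) ∧ ¬¬(¬C ∨ (¬A ∧ D)) ∧ ¬C) ∨ D   [De Morgan]
≡ ((¬C ∨ D) ∧ ¬¬(¬C ∨ (¬A ∧ D)) ∧ ¬C) ∨ D   [double negation]
≡ ((¬C ∨ D) ∧ (¬C ∨ (¬A ∧ D)) ∧ ¬C) ∨ D   [double negation]
≡ (¬C ∨ D ∨ D) ∧ (¬C ∨ ¬A ∨ D) ∧ (¬C ∨ D ∨ D) ∧ (¬C ∨ D)   [distribute ∨ over ∧]
≡ ¬C ∨ D   [simplify]

¬C ∨ D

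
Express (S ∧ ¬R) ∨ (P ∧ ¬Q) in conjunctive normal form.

(S ∧ ¬R) ∨ (P ∧ ¬Q)
≡ (S ∨ P) ∧ (S ∨ ¬Q) ∧ (¬R ∨ P) ∧ (¬R ∨ ¬Q)   [distribute ∨ over ∧]

(S ∨ P) ∧ (S ∨ ¬Q) ∧ (¬R ∨ P) ∧ (¬R ∨ ¬Q)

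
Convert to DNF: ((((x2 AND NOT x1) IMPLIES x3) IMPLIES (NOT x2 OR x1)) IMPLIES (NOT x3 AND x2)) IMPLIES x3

NOT x2 OR x3

((((x2 AND NOT x1) IMPLIES x3) IMPLIES (NOT x2 OR x1)) IMPLIES (NOT x3 AND x2)) IMPLIES x3
≡ NOT ((((x2 AND NOT x1) IMPLIES x3) IMPLIES (NOT x2 OR x1)) IMPLIES (NOT x3 AND x2)) OR x3   [eliminate IMPLIES]
≡ NOT (NOT (((x2 AND NOT x1) IMPLIES x3) IMPLIES (NOT x2 OR x1)) OR (NOT x3 AND x2)) OR x3   [eliminate IMPLIES]
≡ NOT (NOT (NOT ((x2 AND NOT x1) IMPLIES x3) OR NOT x2 OR x1) OR (NOT x3 AND x2)) OR x3   [eliminate IMPLIES]
≡ NOT (NOT (NOT (NOT (x2 AND NOT x1) OR x3) OR NOT x2 OR x1) OR (NOT x3 AND x2)) OR x3   [eliminate IMPLIES]
≡ (NOT NOT (NOT (NOT (x2 AND NOT x1) OR x3) OR NOT x2 OR x1) AND NOT (NOT x3 AND x2)) OR x3   [De Morgan]
≡ ((NOT (NOT (x2 AND NOT x1) OR x3) OR NOT x2 OR x1) AND NOT (NOT x3 AND x2)) OR x3   [double negation]
≡ (((NOT NOT (x2 AND NOT x1) AND NOT x3) OR NOT x2 OR x1) AND NOT (NOT x3 AND x2)) OR x3   [De Morgan]
≡ (((x2 AND NOT x1 AND NOT x3) OR NOT x2 OR x1) AND NOT (NOT x3 AND x2)) OR x3   [double negation]
≡ (((x2 AND NOT x1 AND NOT x3) OR NOT x2 OR x1) AND (NOT NOT x3 OR NOT x2)) OR x3   [De Morgan]
≡ (((x2 AND NOT x1 AND NOT x3) OR NOT x2 OR x1) AND (x3 OR NOT x2)) OR x3   [double negation]
≡ (x2 AND NOT x1 AND NOT x3 AND x3) OR (x2 AND NOT x1 AND NOT x3 AND NOT x2) OR (NOT x2 AND x3) OR (NOT x2 AND NOT x2) OR (x1 AND x3) OR (x1 AND NOT x2) OR x3   [distribute AND over OR]
≡ NOT x2 OR x3   [simplify]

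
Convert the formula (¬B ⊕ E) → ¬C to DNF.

(¬B ⊕ E) → ¬C
⇔ ¬(¬B ⊕ E) ∨ ¬C   [eliminate →]
⇔ ¬((¬B ∧ ¬E) ∨ (¬¬B ∧ E)) ∨ ¬C   [expand ⊕]
⇔ (¬(¬B ∧ ¬E) ∧ ¬(¬¬B ∧ E)) ∨ ¬C   [De Morgan]
⇔ ((¬¬B ∨ ¬¬E) ∧ ¬(¬¬B ∧ E)) ∨ ¬C   [De Morgan]
⇔ ((B ∨ ¬¬E) ∧ ¬(¬¬B ∧ E)) ∨ ¬C   [double negation]
⇔ ((B ∨ E) ∧ ¬(¬¬B ∧ E)) ∨ ¬C   [double negation]
⇔ ((B ∨ E) ∧ (¬¬¬B ∨ ¬E)) ∨ ¬C   [De Morgan]
⇔ ((B ∨ E) ∧ (¬B ∨ ¬E)) ∨ ¬C   [double negation]
⇔ (B ∧ ¬B) ∨ (B ∧ ¬E) ∨ (E ∧ ¬B) ∨ (E ∧ ¬E) ∨ ¬C   [distribute ∧ over ∨]
⇔ (B ∧ ¬E) ∨ (E ∧ ¬B) ∨ ¬C   [simplify]

(B ∧ ¬E) ∨ (E ∧ ¬B) ∨ ¬C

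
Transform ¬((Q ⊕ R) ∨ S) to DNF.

¬Q ∧ ¬R ∧ ¬S ∨ R ∧ Q ∧ ¬S

¬((Q ⊕ R) ∨ S)
≡ ¬(Q ∧ ¬R ∨ ¬Q ∧ R ∨ S)   — expand ⊕
≡ ¬(Q ∧ ¬R) ∧ ¬(¬Q ∧ R) ∧ ¬S   — De Morgan
≡ (¬Q ∨ ¬¬R) ∧ ¬(¬Q ∧ R) ∧ ¬S   — De Morgan
≡ (¬Q ∨ R) ∧ ¬(¬Q ∧ R) ∧ ¬S   — double negation
≡ (¬Q ∨ R) ∧ (¬¬Q ∨ ¬R) ∧ ¬S   — De Morgan
≡ (¬Q ∨ R) ∧ (Q ∨ ¬R) ∧ ¬S   — double negation
≡ ¬Q ∧ Q ∧ ¬S ∨ ¬Q ∧ ¬R ∧ ¬S ∨ R ∧ Q ∧ ¬S ∨ R ∧ ¬R ∧ ¬S   — distribute ∧ over ∨
≡ ¬Q ∧ ¬R ∧ ¬S ∨ R ∧ Q ∧ ¬S   — simplify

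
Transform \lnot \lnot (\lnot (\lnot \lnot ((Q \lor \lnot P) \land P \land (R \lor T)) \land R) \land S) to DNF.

(\lnot Q \land P \land S) \lor (\lnot P \land S) \lor (\lnot R \land S)

\lnot \lnot (\lnot (\lnot \lnot ((Q \lor \lnot P) \land P \land (R \lor T)) \land R) \land S)
= \lnot (\lnot \lnot ((Q \lor \lnot P) \land P \land (R \lor T)) \land R) \land S   — double negation
= (\lnot \lnot \lnot ((Q \lor \lnot P) \land P \land (R \lor T)) \lor \lnot R) \land S   — De Morgan
= (\lnot ((Q \lor \lnot P) \land P \land (R \lor T)) \lor \lnot R) \land S   — double negation
= (\lnot (Q \lor \lnot P) \lor \lnot P \lor \lnot (R \lor T) \lor \lnot R) \land S   — De Morgan
= ((\lnot Q \land \lnot \lnot P) \lor \lnot P \lor \lnot (R \lor T) \lor \lnot R) \land S   — De Morgan
= ((\lnot Q \land P) \lor \lnot P \lor \lnot (R \lor T) \lor \lnot R) \land S   — double negation
= ((\lnot Q \land P) \lor \lnot P \lor (\lnot R \land \lnot T) \lor \lnot R) \land S   — De Morgan
= (\lnot Q \land P \land S) \lor (\lnot P \land S) \lor (\lnot R \land \lnot T \land S) \lor (\lnot R \land S)   — distribute \land over \lor
= (\lnot Q \land P \land S) \lor (\lnot P \land S) \lor (\lnot R \land S)   — simplify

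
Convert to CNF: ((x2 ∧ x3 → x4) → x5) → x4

((x2 ∧ x3 → x4) → x5) → x4
⇔ ¬((x2 ∧ x3 → x4) → x5) ∨ x4   [eliminate →]
⇔ ¬(¬(x2 ∧ x3 → x4) ∨ x5) ∨ x4   [eliminate →]
⇔ ¬(¬(¬(x2 ∧ x3) ∨ x4) ∨ x5) ∨ x4   [eliminate →]
⇔ ¬¬(¬(x2 ∧ x3) ∨ x4) ∧ ¬x5 ∨ x4   [De Morgan]
⇔ (¬(x2 ∧ x3) ∨ x4) ∧ ¬x5 ∨ x4   [double negation]
⇔ (¬x2 ∨ ¬x3 ∨ x4) ∧ ¬x5 ∨ x4   [De Morgan]
⇔ (¬x2 ∨ ¬x3 ∨ x4 ∨ x4) ∧ (¬x5 ∨ x4)   [distribute ∨ over ∧]
⇔ (¬x2 ∨ ¬x3 ∨ x4) ∧ (¬x5 ∨ x4)   [simplify]

(¬x2 ∨ ¬x3 ∨ x4) ∧ (¬x5 ∨ x4)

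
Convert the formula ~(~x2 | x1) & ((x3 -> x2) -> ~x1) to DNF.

x2 & ~x1

~(~x2 | x1) & ((x3 -> x2) -> ~x1)
⇔ ~(~x2 | x1) & (~(x3 -> x2) | ~x1)   [eliminate ->]
⇔ ~(~x2 | x1) & (~(~x3 | x2) | ~x1)   [eliminate ->]
⇔ ~~x2 & ~x1 & (~(~x3 | x2) | ~x1)   [De Morgan]
⇔ x2 & ~x1 & (~(~x3 | x2) | ~x1)   [double negation]
⇔ x2 & ~x1 & ((~~x3 & ~x2) | ~x1)   [De Morgan]
⇔ x2 & ~x1 & ((x3 & ~x2) | ~x1)   [double negation]
⇔ (x2 & ~x1 & x3 & ~x2) | (x2 & ~x1 & ~x1)   [distribute & over |]
⇔ x2 & ~x1   [simplify]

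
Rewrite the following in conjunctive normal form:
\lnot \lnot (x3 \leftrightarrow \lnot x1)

\lnot \lnot (x3 \leftrightarrow \lnot x1)
= \lnot \lnot ((x3 \to \lnot x1) \land (\lnot x1 \to x3))   [eliminate \leftrightarrow]
= \lnot \lnot ((\lnot x3 \lor \lnot x1) \land (\lnot x1 \to x3))   [eliminate \to]
= \lnot \lnot ((\lnot x3 \lor \lnot x1) \land (\lnot \lnot x1 \lor x3))   [eliminate \to]
= (\lnot x3 \lor \lnot x1) \land (\lnot \lnot x1 \lor x3)   [double negation]
= (\lnot x3 \lor \lnot x1) \land (x1 \lor x3)   [double negation]

(\lnot x3 \lor \lnot x1) \land (x1 \lor x3)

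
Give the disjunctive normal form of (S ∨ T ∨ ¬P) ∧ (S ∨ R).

S ∨ (T ∧ R) ∨ (¬P ∧ R)

(S ∨ T ∨ ¬P) ∧ (S ∨ R)
≡ (S ∧ S) ∨ (S ∧ R) ∨ (T ∧ S) ∨ (T ∧ R) ∨ (¬P ∧ S) ∨ (¬P ∧ R)
≡ S ∨ (T ∧ R) ∨ (¬P ∧ R)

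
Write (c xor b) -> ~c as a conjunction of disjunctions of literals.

~c | b

(c xor b) -> ~c
≡ ~(c xor b) | ~c   — eliminate ->
≡ ~((c | b) & ~(c & b)) | ~c   — expand xor
≡ ~(c | b) | ~~(c & b) | ~c   — De Morgan
≡ (~c & ~b) | ~~(c & b) | ~c   — De Morgan
≡ (~c & ~b) | (c & b) | ~c   — double negation
≡ (~c | c | ~c) & (~c | b | ~c) & (~b | c | ~c) & (~b | b | ~c)   — distribute | over &
≡ ~c | b   — simplify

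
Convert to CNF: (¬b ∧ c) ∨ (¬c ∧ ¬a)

(¬b ∧ c) ∨ (¬c ∧ ¬a)
≡ (¬b ∨ ¬c) ∧ (¬b ∨ ¬a) ∧ (c ∨ ¬c) ∧ (c ∨ ¬a)   — distribute ∨ over ∧
≡ (¬b ∨ ¬c) ∧ (¬b ∨ ¬a) ∧ (c ∨ ¬a)   — simplify

(¬b ∨ ¬c) ∧ (¬b ∨ ¬a) ∧ (c ∨ ¬a)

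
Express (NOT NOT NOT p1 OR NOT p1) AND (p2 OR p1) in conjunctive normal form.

NOT p1 AND (p2 OR p1)

(NOT NOT NOT p1 OR NOT p1) AND (p2 OR p1)
≡ (NOT p1 OR NOT p1) AND (p2 OR p1)   [double negation]
≡ NOT p1 AND (p2 OR p1)   [simplify]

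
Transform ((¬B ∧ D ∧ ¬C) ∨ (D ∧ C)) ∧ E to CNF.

((¬B ∧ D ∧ ¬C) ∨ (D ∧ C)) ∧ E
= (¬B ∨ D) ∧ (¬B ∨ C) ∧ (D ∨ D) ∧ (D ∨ C) ∧ (¬C ∨ D) ∧ (¬C ∨ C) ∧ E   [distribute ∨ over ∧]
= (¬B ∨ C) ∧ D ∧ E   [simplify]

(¬B ∨ C) ∧ D ∧ E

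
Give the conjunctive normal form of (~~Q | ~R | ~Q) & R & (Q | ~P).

R & (Q | ~P)

(~~Q | ~R | ~Q) & R & (Q | ~P)
≡ (Q | ~R | ~Q) & R & (Q | ~P)   (double negation)
≡ R & (Q | ~P)   (simplify)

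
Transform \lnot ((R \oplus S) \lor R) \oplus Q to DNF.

(\lnot R \land \lnot S \land \lnot Q) \lor (\lnot R \land S \land Q) \lor (R \land Q)

\lnot ((R \oplus S) \lor R) \oplus Q
= (\lnot ((R \oplus S) \lor R) \land \lnot Q) \lor (\lnot \lnot ((R \oplus S) \lor R) \land Q)   — expand \oplus
= (\lnot ((R \land \lnot S) \lor (\lnot R \land S) \lor R) \land \lnot Q) \lor (\lnot \lnot ((R \oplus S) \lor R) \land Q)   — expand \oplus
= (\lnot ((R \land \lnot S) \lor (\lnot R \land S) \lor R) \land \lnot Q) \lor (\lnot \lnot ((R \land \lnot S) \lor (\lnot R \land S) \lor R) \land Q)   — expand \oplus
= (\lnot (R \land \lnot S) \land \lnot (\lnot R \land S) \land \lnot R \land \lnot Q) \lor (\lnot \lnot ((R \land \lnot S) \lor (\lnot R \land S) \lor R) \land Q)   — De Morgan
= ((\lnot R \lor \lnot \lnot S) \land \lnot (\lnot R \land S) \land \lnot R \land \lnot Q) \lor (\lnot \lnot ((R \land \lnot S) \lor (\lnot R \land S) \lor R) \land Q)   — De Morgan
= ((\lnot R \lor S) \land \lnot (\lnot R \land S) \land \lnot R \land \lnot Q) \lor (\lnot \lnot ((R \land \lnot S) \lor (\lnot R \land S) \lor R) \land Q)   — double negation
= ((\lnot R \lor S) \land (\lnot \lnot R \lor \lnot S) \land \lnot R \land \lnot Q) \lor (\lnot \lnot ((R \land \lnot S) \lor (\lnot R \land S) \lor R) \land Q)   — De Morgan
= ((\lnot R \lor S) \land (R \lor \lnot S) \land \lnot R \land \lnot Q) \lor (\lnot \lnot ((R \land \lnot S) \lor (\lnot R \land S) \lor R) \land Q)   — double negation
= ((\lnot R \lor S) \land (R \lor \lnot S) \land \lnot R \land \lnot Q) \lor (((R \land \lnot S) \lor (\lnot R \land S) \lor R) \land Q)   — double negation
= (\lnot R \land R \land \lnot R \land \lnot Q) \lor (\lnot R \land \lnot S \land \lnot R \land \lnot Q) \lor (S \land R \land \lnot R \land \lnot Q) \lor (S \land \lnot S \land \lnot R \land \lnot Q) \lor (R \land \lnot S \land Q) \lor (\lnot R \land S \land Q) \lor (R \land Q)   — distribute \land over \lor
= (\lnot R \land \lnot S \land \lnot Q) \lor (\lnot R \land S \land Q) \lor (R \land Q)   — simplify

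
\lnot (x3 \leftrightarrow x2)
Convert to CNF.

\lnot (x3 \leftrightarrow x2)
= \lnot ((x3 \to x2) \land (x2 \to x3))   [eliminate \leftrightarrow]
= \lnot ((\lnot x3 \lor x2) \land (x2 \to x3))   [eliminate \to]
= \lnot ((\lnot x3 \lor x2) \land (\lnot x2 \lor x3))   [eliminate \to]
= \lnot (\lnot x3 \lor x2) \lor \lnot (\lnot x2 \lor x3)   [De Morgan]
= (\lnot \lnot x3 \land \lnot x2) \lor \lnot (\lnot x2 \lor x3)   [De Morgan]
= (x3 \land \lnot x2) \lor \lnot (\lnot x2 \lor x3)   [double negation]
= (x3 \land \lnot x2) \lor (\lnot \lnot x2 \land \lnot x3)   [De Morgan]
= (x3 \land \lnot x2) \lor (x2 \land \lnot x3)   [double negation]
= (x3 \lor x2) \land (x3 \lor \lnot x3) \land (\lnot x2 \lor x2) \land (\lnot x2 \lor \lnot x3)   [distribute \lor over \land]
= (x3 \lor x2) \land (\lnot x2 \lor \lnot x3)   [simplify]

(x3 \lor x2) \land (\lnot x2 \lor \lnot x3)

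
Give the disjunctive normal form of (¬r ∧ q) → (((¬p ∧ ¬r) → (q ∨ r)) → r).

(¬r ∧ q) → (((¬p ∧ ¬r) → (q ∨ r)) → r)
≡ ¬(¬r ∧ q) ∨ (((¬p ∧ ¬r) → (q ∨ r)) → r)   (eliminate →)
≡ ¬(¬r ∧ q) ∨ ¬((¬p ∧ ¬r) → (q ∨ r)) ∨ r   (eliminate →)
≡ ¬(¬r ∧ q) ∨ ¬(¬(¬p ∧ ¬r) ∨ q ∨ r) ∨ r   (eliminate →)
≡ ¬¬r ∨ ¬q ∨ ¬(¬(¬p ∧ ¬r) ∨ q ∨ r) ∨ r   (De Morgan)
≡ r ∨ ¬q ∨ ¬(¬(¬p ∧ ¬r) ∨ q ∨ r) ∨ r   (double negation)
≡ r ∨ ¬q ∨ (¬¬(¬p ∧ ¬r) ∧ ¬q ∧ ¬r) ∨ r   (De Morgan)
≡ r ∨ ¬q ∨ (¬p ∧ ¬r ∧ ¬q ∧ ¬r) ∨ r   (double negation)
≡ r ∨ ¬q   (simplify)

r ∨ ¬q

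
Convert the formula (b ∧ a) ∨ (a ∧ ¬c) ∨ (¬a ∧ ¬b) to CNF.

(b ∧ a) ∨ (a ∧ ¬c) ∨ (¬a ∧ ¬b)
= (b ∨ a ∨ ¬a) ∧ (b ∨ a ∨ ¬b) ∧ (b ∨ ¬c ∨ ¬a) ∧ (b ∨ ¬c ∨ ¬b) ∧ (a ∨ a ∨ ¬a) ∧ (a ∨ a ∨ ¬b) ∧ (a ∨ ¬c ∨ ¬a) ∧ (a ∨ ¬c ∨ ¬b)   (distribute ∨ over ∧)
= (b ∨ ¬c ∨ ¬a) ∧ (a ∨ ¬b)   (simplify)

(b ∨ ¬c ∨ ¬a) ∧ (a ∨ ¬b)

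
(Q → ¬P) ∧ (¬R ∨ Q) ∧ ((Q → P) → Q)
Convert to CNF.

(Q → ¬P) ∧ (¬R ∨ Q) ∧ ((Q → P) → Q)
≡ (¬Q ∨ ¬P) ∧ (¬R ∨ Q) ∧ ((Q → P) → Q)   [eliminate →]
≡ (¬Q ∨ ¬P) ∧ (¬R ∨ Q) ∧ (¬(Q → P) ∨ Q)   [eliminate →]
≡ (¬Q ∨ ¬P) ∧ (¬R ∨ Q) ∧ (¬(¬Q ∨ P) ∨ Q)   [eliminate →]
≡ (¬Q ∨ ¬P) ∧ (¬R ∨ Q) ∧ ((¬¬Q ∧ ¬P) ∨ Q)   [De Morgan]
≡ (¬Q ∨ ¬P) ∧ (¬R ∨ Q) ∧ ((Q ∧ ¬P) ∨ Q)   [double negation]
≡ (¬Q ∨ ¬P) ∧ (¬R ∨ Q) ∧ (Q ∨ Q) ∧ (¬P ∨ Q)   [distribute ∨ over ∧]
≡ (¬Q ∨ ¬P) ∧ Q   [simplify]

(¬Q ∨ ¬P) ∧ Q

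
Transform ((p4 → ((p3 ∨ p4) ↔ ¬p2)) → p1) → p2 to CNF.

¬p1 ∨ p2

((p4 → ((p3 ∨ p4) ↔ ¬p2)) → p1) → p2
≡ ¬((p4 → ((p3 ∨ p4) ↔ ¬p2)) → p1) ∨ p2   (eliminate →)
≡ ¬(¬(p4 → ((p3 ∨ p4) ↔ ¬p2)) ∨ p1) ∨ p2   (eliminate →)
≡ ¬(¬(¬p4 ∨ ((p3 ∨ p4) ↔ ¬p2)) ∨ p1) ∨ p2   (eliminate →)
≡ ¬(¬(¬p4 ∨ (((p3 ∨ p4) → ¬p2) ∧ (¬p2 → (p3 ∨ p4)))) ∨ p1) ∨ p2   (eliminate ↔)
≡ ¬(¬(¬p4 ∨ ((¬(p3 ∨ p4) ∨ ¬p2) ∧ (¬p2 → (p3 ∨ p4)))) ∨ p1) ∨ p2   (eliminate →)
≡ ¬(¬(¬p4 ∨ ((¬(p3 ∨ p4) ∨ ¬p2) ∧ (¬¬p2 ∨ p3 ∨ p4))) ∨ p1) ∨ p2   (eliminate →)
≡ (¬¬(¬p4 ∨ ((¬(p3 ∨ p4) ∨ ¬p2) ∧ (¬¬p2 ∨ p3 ∨ p4))) ∧ ¬p1) ∨ p2   (De Morgan)
≡ ((¬p4 ∨ ((¬(p3 ∨ p4) ∨ ¬p2) ∧ (¬¬p2 ∨ p3 ∨ p4))) ∧ ¬p1) ∨ p2   (double negation)
≡ ((¬p4 ∨ (((¬p3 ∧ ¬p4) ∨ ¬p2) ∧ (¬¬p2 ∨ p3 ∨ p4))) ∧ ¬p1) ∨ p2   (De Morgan)
≡ ((¬p4 ∨ (((¬p3 ∧ ¬p4) ∨ ¬p2) ∧ (p2 ∨ p3 ∨ p4))) ∧ ¬p1) ∨ p2   (double negation)
≡ (¬p4 ∨ ¬p3 ∨ ¬p2 ∨ p2) ∧ (¬p4 ∨ ¬p4 ∨ ¬p2 ∨ p2) ∧ (¬p4 ∨ p2 ∨ p3 ∨ p4 ∨ p2) ∧ (¬p1 ∨ p2)   (distribute ∨ over ∧)
≡ ¬p1 ∨ p2   (simplify)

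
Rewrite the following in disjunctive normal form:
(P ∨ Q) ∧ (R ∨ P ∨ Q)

P ∨ Q

(P ∨ Q) ∧ (R ∨ P ∨ Q)
= (P ∧ R) ∨ (P ∧ P) ∨ (P ∧ Q) ∨ (Q ∧ R) ∨ (Q ∧ P) ∨ (Q ∧ Q)   — distribute ∧ over ∨
= P ∨ Q   — simplify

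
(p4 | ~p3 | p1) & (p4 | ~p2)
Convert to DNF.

(p4 | ~p3 | p1) & (p4 | ~p2)
≡ (p4 & p4) | (p4 & ~p2) | (~p3 & p4) | (~p3 & ~p2) | (p1 & p4) | (p1 & ~p2)   — distribute & over |
≡ p4 | (~p3 & ~p2) | (p1 & ~p2)   — simplify

p4 | (~p3 & ~p2) | (p1 & ~p2)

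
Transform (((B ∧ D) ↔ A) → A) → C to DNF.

(((B ∧ D) ↔ A) → A) → C
⇔ ¬(((B ∧ D) ↔ A) → A) ∨ C   [eliminate →]
⇔ ¬(¬((B ∧ D) ↔ A) ∨ A) ∨ C   [eliminate →]
⇔ ¬(¬(((B ∧ D) → A) ∧ (A → (B ∧ D))) ∨ A) ∨ C   [eliminate ↔]
⇔ ¬(¬((¬(B ∧ D) ∨ A) ∧ (A → (B ∧ D))) ∨ A) ∨ C   [eliminate →]
⇔ ¬(¬((¬(B ∧ D) ∨ A) ∧ (¬A ∨ (B ∧ D))) ∨ A) ∨ C   [eliminate →]
⇔ (¬¬((¬(B ∧ D) ∨ A) ∧ (¬A ∨ (B ∧ D))) ∧ ¬A) ∨ C   [De Morgan]
⇔ ((¬(B ∧ D) ∨ A) ∧ (¬A ∨ (B ∧ D)) ∧ ¬A) ∨ C   [double negation]
⇔ ((¬B ∨ ¬D ∨ A) ∧ (¬A ∨ (B ∧ D)) ∧ ¬A) ∨ C   [De Morgan]
⇔ (¬B ∧ ¬A ∧ ¬A) ∨ (¬B ∧ B ∧ D ∧ ¬A) ∨ (¬D ∧ ¬A ∧ ¬A) ∨ (¬D ∧ B ∧ D ∧ ¬A) ∨ (A ∧ ¬A ∧ ¬A) ∨ (A ∧ B ∧ D ∧ ¬A) ∨ C   [distribute ∧ over ∨]
⇔ (¬B ∧ ¬A) ∨ (¬D ∧ ¬A) ∨ C   [simplify]

(¬B ∧ ¬A) ∨ (¬D ∧ ¬A) ∨ C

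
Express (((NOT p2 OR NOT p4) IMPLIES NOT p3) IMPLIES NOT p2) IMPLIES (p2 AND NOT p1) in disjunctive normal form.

(p2 AND p4) OR (NOT p3 AND p2) OR (p2 AND NOT p1)

(((NOT p2 OR NOT p4) IMPLIES NOT p3) IMPLIES NOT p2) IMPLIES (p2 AND NOT p1)
≡ NOT (((NOT p2 OR NOT p4) IMPLIES NOT p3) IMPLIES NOT p2) OR (p2 AND NOT p1)   (eliminate IMPLIES)
≡ NOT (NOT ((NOT p2 OR NOT p4) IMPLIES NOT p3) OR NOT p2) OR (p2 AND NOT p1)   (eliminate IMPLIES)
≡ NOT (NOT (NOT (NOT p2 OR NOT p4) OR NOT p3) OR NOT p2) OR (p2 AND NOT p1)   (eliminate IMPLIES)
≡ (NOT NOT (NOT (NOT p2 OR NOT p4) OR NOT p3) AND NOT NOT p2) OR (p2 AND NOT p1)   (De Morgan)
≡ ((NOT (NOT p2 OR NOT p4) OR NOT p3) AND NOT NOT p2) OR (p2 AND NOT p1)   (double negation)
≡ (((NOT NOT p2 AND NOT NOT p4) OR NOT p3) AND NOT NOT p2) OR (p2 AND NOT p1)   (De Morgan)
≡ (((p2 AND NOT NOT p4) OR NOT p3) AND NOT NOT p2) OR (p2 AND NOT p1)   (double negation)
≡ (((p2 AND p4) OR NOT p3) AND NOT NOT p2) OR (p2 AND NOT p1)   (double negation)
≡ (((p2 AND p4) OR NOT p3) AND p2) OR (p2 AND NOT p1)   (double negation)
≡ (p2 AND p4 AND p2) OR (NOT p3 AND p2) OR (p2 AND NOT p1)   (distribute AND over OR)
≡ (p2 AND p4) OR (NOT p3 AND p2) OR (p2 AND NOT p1)   (simplify)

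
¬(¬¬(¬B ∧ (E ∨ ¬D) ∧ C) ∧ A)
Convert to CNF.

¬(¬¬(¬B ∧ (E ∨ ¬D) ∧ C) ∧ A)
≡ ¬¬¬(¬B ∧ (E ∨ ¬D) ∧ C) ∨ ¬A   — De Morgan
≡ ¬(¬B ∧ (E ∨ ¬D) ∧ C) ∨ ¬A   — double negation
≡ ¬¬B ∨ ¬(E ∨ ¬D) ∨ ¬C ∨ ¬A   — De Morgan
≡ B ∨ ¬(E ∨ ¬D) ∨ ¬C ∨ ¬A   — double negation
≡ B ∨ (¬E ∧ ¬¬D) ∨ ¬C ∨ ¬A   — De Morgan
≡ B ∨ (¬E ∧ D) ∨ ¬C ∨ ¬A   — double negation
≡ (B ∨ ¬E ∨ ¬C ∨ ¬A) ∧ (B ∨ D ∨ ¬C ∨ ¬A)   — distribute ∨ over ∧

(B ∨ ¬E ∨ ¬C ∨ ¬A) ∧ (B ∨ D ∨ ¬C ∨ ¬A)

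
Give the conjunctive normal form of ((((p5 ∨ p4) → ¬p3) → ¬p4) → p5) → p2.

((((p5 ∨ p4) → ¬p3) → ¬p4) → p5) → p2
≡ ¬((((p5 ∨ p4) → ¬p3) → ¬p4) → p5) ∨ p2   (eliminate →)
≡ ¬(¬(((p5 ∨ p4) → ¬p3) → ¬p4) ∨ p5) ∨ p2   (eliminate →)
≡ ¬(¬(¬((p5 ∨ p4) → ¬p3) ∨ ¬p4) ∨ p5) ∨ p2   (eliminate →)
≡ ¬(¬(¬(¬(p5 ∨ p4) ∨ ¬p3) ∨ ¬p4) ∨ p5) ∨ p2   (eliminate →)
≡ (¬¬(¬(¬(p5 ∨ p4) ∨ ¬p3) ∨ ¬p4) ∧ ¬p5) ∨ p2   (De Morgan)
≡ ((¬(¬(p5 ∨ p4) ∨ ¬p3) ∨ ¬p4) ∧ ¬p5) ∨ p2   (double negation)
≡ (((¬¬(p5 ∨ p4) ∧ ¬¬p3) ∨ ¬p4) ∧ ¬p5) ∨ p2   (De Morgan)
≡ ((((p5 ∨ p4) ∧ ¬¬p3) ∨ ¬p4) ∧ ¬p5) ∨ p2   (double negation)
≡ ((((p5 ∨ p4) ∧ p3) ∨ ¬p4) ∧ ¬p5) ∨ p2   (double negation)
≡ (p5 ∨ p4 ∨ ¬p4 ∨ p2) ∧ (p3 ∨ ¬p4 ∨ p2) ∧ (¬p5 ∨ p2)   (distribute ∨ over ∧)
≡ (p3 ∨ ¬p4 ∨ p2) ∧ (¬p5 ∨ p2)   (simplify)

(p3 ∨ ¬p4 ∨ p2) ∧ (¬p5 ∨ p2)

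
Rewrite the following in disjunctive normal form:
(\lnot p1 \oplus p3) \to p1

(\lnot p1 \oplus p3) \to p1
≡ \lnot (\lnot p1 \oplus p3) \lor p1
≡ \lnot ((\lnot p1 \land \lnot p3) \lor (\lnot \lnot p1 \land p3)) \lor p1
≡ (\lnot (\lnot p1 \land \lnot p3) \land \lnot (\lnot \lnot p1 \land p3)) \lor p1
≡ ((\lnot \lnot p1 \lor \lnot \lnot p3) \land \lnot (\lnot \lnot p1 \land p3)) \lor p1
≡ ((p1 \lor \lnot \lnot p3) \land \lnot (\lnot \lnot p1 \land p3)) \lor p1
≡ ((p1 \lor p3) \land \lnot (\lnot \lnot p1 \land p3)) \lor p1
≡ ((p1 \lor p3) \land (\lnot \lnot \lnot p1 \lor \lnot p3)) \lor p1
≡ ((p1 \lor p3) \land (\lnot p1 \lor \lnot p3)) \lor p1
≡ (p1 \land \lnot p1) \lor (p1 \land \lnot p3) \lor (p3 \land \lnot p1) \lor (p3 \land \lnot p3) \lor p1
≡ (p3 \land \lnot p1) \lor p1

(p3 \land \lnot p1) \lor p1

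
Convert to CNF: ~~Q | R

Q | R

~~Q | R
≡ Q | R   [double negation]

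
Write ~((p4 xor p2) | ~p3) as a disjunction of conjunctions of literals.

(~p4 & ~p2 & p3) | (p2 & p4 & p3)

~((p4 xor p2) | ~p3)
= ~((p4 & ~p2) | (~p4 & p2) | ~p3)   — expand xor
= ~(p4 & ~p2) & ~(~p4 & p2) & ~~p3   — De Morgan
= (~p4 | ~~p2) & ~(~p4 & p2) & ~~p3   — De Morgan
= (~p4 | p2) & ~(~p4 & p2) & ~~p3   — double negation
= (~p4 | p2) & (~~p4 | ~p2) & ~~p3   — De Morgan
= (~p4 | p2) & (p4 | ~p2) & ~~p3   — double negation
= (~p4 | p2) & (p4 | ~p2) & p3   — double negation
= (~p4 & p4 & p3) | (~p4 & ~p2 & p3) | (p2 & p4 & p3) | (p2 & ~p2 & p3)   — distribute & over |
= (~p4 & ~p2 & p3) | (p2 & p4 & p3)   — simplify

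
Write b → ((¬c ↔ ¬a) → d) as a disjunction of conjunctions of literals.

b → ((¬c ↔ ¬a) → d)
⇔ ¬b ∨ ((¬c ↔ ¬a) → d)   — eliminate →
⇔ ¬b ∨ ¬(¬c ↔ ¬a) ∨ d   — eliminate →
⇔ ¬b ∨ ¬((¬c → ¬a) ∧ (¬a → ¬c)) ∨ d   — eliminate ↔
⇔ ¬b ∨ ¬((¬¬c ∨ ¬a) ∧ (¬a → ¬c)) ∨ d   — eliminate →
⇔ ¬b ∨ ¬((¬¬c ∨ ¬a) ∧ (¬¬a ∨ ¬c)) ∨ d   — eliminate →
⇔ ¬b ∨ ¬(¬¬c ∨ ¬a) ∨ ¬(¬¬a ∨ ¬c) ∨ d   — De Morgan
⇔ ¬b ∨ (¬¬¬c ∧ ¬¬a) ∨ ¬(¬¬a ∨ ¬c) ∨ d   — De Morgan
⇔ ¬b ∨ (¬c ∧ ¬¬a) ∨ ¬(¬¬a ∨ ¬c) ∨ d   — double negation
⇔ ¬b ∨ (¬c ∧ a) ∨ ¬(¬¬a ∨ ¬c) ∨ d   — double negation
⇔ ¬b ∨ (¬c ∧ a) ∨ (¬¬¬a ∧ ¬¬c) ∨ d   — De Morgan
⇔ ¬b ∨ (¬c ∧ a) ∨ (¬a ∧ ¬¬c) ∨ d   — double negation
⇔ ¬b ∨ (¬c ∧ a) ∨ (¬a ∧ c) ∨ d   — double negation

¬b ∨ (¬c ∧ a) ∨ (¬a ∧ c) ∨ d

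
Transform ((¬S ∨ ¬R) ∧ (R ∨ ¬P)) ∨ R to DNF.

(¬S ∧ ¬P) ∨ (¬R ∧ ¬P) ∨ R

((¬S ∨ ¬R) ∧ (R ∨ ¬P)) ∨ R
⇔ (¬S ∧ R) ∨ (¬S ∧ ¬P) ∨ (¬R ∧ R) ∨ (¬R ∧ ¬P) ∨ R   (distribute ∧ over ∨)
⇔ (¬S ∧ ¬P) ∨ (¬R ∧ ¬P) ∨ R   (simplify)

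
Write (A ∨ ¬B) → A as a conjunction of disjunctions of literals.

(A ∨ ¬B) → A
⇔ ¬(A ∨ ¬B) ∨ A
⇔ (¬A ∧ ¬¬B) ∨ A
⇔ (¬A ∧ B) ∨ A
⇔ (¬A ∨ A) ∧ (B ∨ A)
⇔ B ∨ A

B ∨ A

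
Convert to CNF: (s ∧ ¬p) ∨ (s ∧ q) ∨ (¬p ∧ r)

(s ∨ ¬p) ∧ (s ∨ r) ∧ (¬p ∨ q)

(s ∧ ¬p) ∨ (s ∧ q) ∨ (¬p ∧ r)
≡ (s ∨ s ∨ ¬p) ∧ (s ∨ s ∨ r) ∧ (s ∨ q ∨ ¬p) ∧ (s ∨ q ∨ r) ∧ (¬p ∨ s ∨ ¬p) ∧ (¬p ∨ s ∨ r) ∧ (¬p ∨ q ∨ ¬p) ∧ (¬p ∨ q ∨ r)   [distribute ∨ over ∧]
≡ (s ∨ ¬p) ∧ (s ∨ r) ∧ (¬p ∨ q)   [simplify]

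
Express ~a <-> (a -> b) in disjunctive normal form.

(a & ~b) | ~a

~a <-> (a -> b)
= (~a -> (a -> b)) & ((a -> b) -> ~a)   [eliminate <->]
= (~~a | (a -> b)) & ((a -> b) -> ~a)   [eliminate ->]
= (~~a | ~a | b) & ((a -> b) -> ~a)   [eliminate ->]
= (~~a | ~a | b) & (~(a -> b) | ~a)   [eliminate ->]
= (~~a | ~a | b) & (~(~a | b) | ~a)   [eliminate ->]
= (a | ~a | b) & (~(~a | b) | ~a)   [double negation]
= (a | ~a | b) & ((~~a & ~b) | ~a)   [De Morgan]
= (a | ~a | b) & ((a & ~b) | ~a)   [double negation]
= (a & a & ~b) | (a & ~a) | (~a & a & ~b) | (~a & ~a) | (b & a & ~b) | (b & ~a)   [distribute & over |]
= (a & ~b) | ~a   [simplify]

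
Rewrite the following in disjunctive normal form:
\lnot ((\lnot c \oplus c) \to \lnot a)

\lnot ((\lnot c \oplus c) \to \lnot a)
≡ \lnot (\lnot (\lnot c \oplus c) \lor \lnot a)   [eliminate \to]
≡ \lnot (\lnot ((\lnot c \land \lnot c) \lor (\lnot \lnot c \land c)) \lor \lnot a)   [expand \oplus]
≡ \lnot \lnot ((\lnot c \land \lnot c) \lor (\lnot \lnot c \land c)) \land \lnot \lnot a   [De Morgan]
≡ ((\lnot c \land \lnot c) \lor (\lnot \lnot c \land c)) \land \lnot \lnot a   [double negation]
≡ ((\lnot c \land \lnot c) \lor (c \land c)) \land \lnot \lnot a   [double negation]
≡ ((\lnot c \land \lnot c) \lor (c \land c)) \land a   [double negation]
≡ (\lnot c \land \lnot c \land a) \lor (c \land c \land a)   [distribute \land over \lor]
≡ (\lnot c \land a) \lor (c \land a)   [simplify]

(\lnot c \land a) \lor (c \land a)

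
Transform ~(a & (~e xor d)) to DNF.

~a | (e & ~d) | (d & ~e)

~(a & (~e xor d))
≡ ~(a & ((~e & ~d) | (~~e & d)))
≡ ~a | ~((~e & ~d) | (~~e & d))
≡ ~a | (~(~e & ~d) & ~(~~e & d))
≡ ~a | ((~~e | ~~d) & ~(~~e & d))
≡ ~a | ((e | ~~d) & ~(~~e & d))
≡ ~a | ((e | d) & ~(~~e & d))
≡ ~a | ((e | d) & (~~~e | ~d))
≡ ~a | ((e | d) & (~e | ~d))
≡ ~a | (e & ~e) | (e & ~d) | (d & ~e) | (d & ~d)
≡ ~a | (e & ~d) | (d & ~e)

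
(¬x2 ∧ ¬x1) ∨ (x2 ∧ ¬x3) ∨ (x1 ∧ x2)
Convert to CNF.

(¬x2 ∧ ¬x1) ∨ (x2 ∧ ¬x3) ∨ (x1 ∧ x2)
= (¬x2 ∨ x2 ∨ x1) ∧ (¬x2 ∨ x2 ∨ x2) ∧ (¬x2 ∨ ¬x3 ∨ x1) ∧ (¬x2 ∨ ¬x3 ∨ x2) ∧ (¬x1 ∨ x2 ∨ x1) ∧ (¬x1 ∨ x2 ∨ x2) ∧ (¬x1 ∨ ¬x3 ∨ x1) ∧ (¬x1 ∨ ¬x3 ∨ x2)   — distribute ∨ over ∧
= (¬x2 ∨ ¬x3 ∨ x1) ∧ (¬x1 ∨ x2)   — simplify

(¬x2 ∨ ¬x3 ∨ x1) ∧ (¬x1 ∨ x2)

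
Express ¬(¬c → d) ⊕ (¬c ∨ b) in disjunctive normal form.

¬(¬c → d) ⊕ (¬c ∨ b)
≡ (¬(¬c → d) ∧ ¬(¬c ∨ b)) ∨ (¬¬(¬c → d) ∧ (¬c ∨ b))   (expand ⊕)
≡ (¬(¬¬c ∨ d) ∧ ¬(¬c ∨ b)) ∨ (¬¬(¬c → d) ∧ (¬c ∨ b))   (eliminate →)
≡ (¬(¬¬c ∨ d) ∧ ¬(¬c ∨ b)) ∨ (¬¬(¬¬c ∨ d) ∧ (¬c ∨ b))   (eliminate →)
≡ (¬¬¬c ∧ ¬d ∧ ¬(¬c ∨ b)) ∨ (¬¬(¬¬c ∨ d) ∧ (¬c ∨ b))   (De Morgan)
≡ (¬c ∧ ¬d ∧ ¬(¬c ∨ b)) ∨ (¬¬(¬¬c ∨ d) ∧ (¬c ∨ b))   (double negation)
≡ (¬c ∧ ¬d ∧ ¬¬c ∧ ¬b) ∨ (¬¬(¬¬c ∨ d) ∧ (¬c ∨ b))   (De Morgan)
≡ (¬c ∧ ¬d ∧ c ∧ ¬b) ∨ (¬¬(¬¬c ∨ d) ∧ (¬c ∨ b))   (double negation)
≡ (¬c ∧ ¬d ∧ c ∧ ¬b) ∨ ((¬¬c ∨ d) ∧ (¬c ∨ b))   (double negation)
≡ (¬c ∧ ¬d ∧ c ∧ ¬b) ∨ ((c ∨ d) ∧ (¬c ∨ b))   (double negation)
≡ (¬c ∧ ¬d ∧ c ∧ ¬b) ∨ (c ∧ ¬c) ∨ (c ∧ b) ∨ (d ∧ ¬c) ∨ (d ∧ b)   (distribute ∧ over ∨)
≡ (c ∧ b) ∨ (d ∧ ¬c) ∨ (d ∧ b)   (simplify)

(c ∧ b) ∨ (d ∧ ¬c) ∨ (d ∧ b)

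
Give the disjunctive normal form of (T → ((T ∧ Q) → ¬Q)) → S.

(T → ((T ∧ Q) → ¬Q)) → S
⇔ ¬(T → ((T ∧ Q) → ¬Q)) ∨ S   (eliminate →)
⇔ ¬(¬T ∨ ((T ∧ Q) → ¬Q)) ∨ S   (eliminate →)
⇔ ¬(¬T ∨ ¬(T ∧ Q) ∨ ¬Q) ∨ S   (eliminate →)
⇔ (¬¬T ∧ ¬¬(T ∧ Q) ∧ ¬¬Q) ∨ S   (De Morgan)
⇔ (T ∧ ¬¬(T ∧ Q) ∧ ¬¬Q) ∨ S   (double negation)
⇔ (T ∧ T ∧ Q ∧ ¬¬Q) ∨ S   (double negation)
⇔ (T ∧ T ∧ Q ∧ Q) ∨ S   (double negation)
⇔ (T ∧ Q) ∨ S   (simplify)

(T ∧ Q) ∨ S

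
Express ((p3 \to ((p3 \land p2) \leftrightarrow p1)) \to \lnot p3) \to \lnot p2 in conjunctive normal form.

(\lnot p3 \lor \lnot p2 \lor p1) \land (p3 \lor \lnot p2)

((p3 \to ((p3 \land p2) \leftrightarrow p1)) \to \lnot p3) \to \lnot p2
≡ \lnot ((p3 \to ((p3 \land p2) \leftrightarrow p1)) \to \lnot p3) \lor \lnot p2   (eliminate \to)
≡ \lnot (\lnot (p3 \to ((p3 \land p2) \leftrightarrow p1)) \lor \lnot p3) \lor \lnot p2   (eliminate \to)
≡ \lnot (\lnot (\lnot p3 \lor ((p3 \land p2) \leftrightarrow p1)) \lor \lnot p3) \lor \lnot p2   (eliminate \to)
≡ \lnot (\lnot (\lnot p3 \lor (((p3 \land p2) \to p1) \land (p1 \to (p3 \land p2)))) \lor \lnot p3) \lor \lnot p2   (eliminate \leftrightarrow)
≡ \lnot (\lnot (\lnot p3 \lor ((\lnot (p3 \land p2) \lor p1) \land (p1 \to (p3 \land p2)))) \lor \lnot p3) \lor \lnot p2   (eliminate \to)
≡ \lnot (\lnot (\lnot p3 \lor ((\lnot (p3 \land p2) \lor p1) \land (\lnot p1 \lor (p3 \land p2)))) \lor \lnot p3) \lor \lnot p2   (eliminate \to)
≡ (\lnot \lnot (\lnot p3 \lor ((\lnot (p3 \land p2) \lor p1) \land (\lnot p1 \lor (p3 \land p2)))) \land \lnot \lnot p3) \lor \lnot p2   (De Morgan)
≡ ((\lnot p3 \lor ((\lnot (p3 \land p2) \lor p1) \land (\lnot p1 \lor (p3 \land p2)))) \land \lnot \lnot p3) \lor \lnot p2   (double negation)
≡ ((\lnot p3 \lor ((\lnot p3 \lor \lnot p2 \lor p1) \land (\lnot p1 \lor (p3 \land p2)))) \land \lnot \lnot p3) \lor \lnot p2   (De Morgan)
≡ ((\lnot p3 \lor ((\lnot p3 \lor \lnot p2 \lor p1) \land (\lnot p1 \lor (p3 \land p2)))) \land p3) \lor \lnot p2   (double negation)
≡ (\lnot p3 \lor \lnot p3 \lor \lnot p2 \lor p1 \lor \lnot p2) \land (\lnot p3 \lor \lnot p1 \lor p3 \lor \lnot p2) \land (\lnot p3 \lor \lnot p1 \lor p2 \lor \lnot p2) \land (p3 \lor \lnot p2)   (distribute \lor over \land)
≡ (\lnot p3 \lor \lnot p2 \lor p1) \land (p3 \lor \lnot p2)   (simplify)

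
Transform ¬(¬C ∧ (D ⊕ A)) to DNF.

¬(¬C ∧ (D ⊕ A))
= ¬(¬C ∧ (D ∧ ¬A ∨ ¬D ∧ A))
= ¬¬C ∨ ¬(D ∧ ¬A ∨ ¬D ∧ A)
= C ∨ ¬(D ∧ ¬A ∨ ¬D ∧ A)
= C ∨ ¬(D ∧ ¬A) ∧ ¬(¬D ∧ A)
= C ∨ (¬D ∨ ¬¬A) ∧ ¬(¬D ∧ A)
= C ∨ (¬D ∨ A) ∧ ¬(¬D ∧ A)
= C ∨ (¬D ∨ A) ∧ (¬¬D ∨ ¬A)
= C ∨ (¬D ∨ A) ∧ (D ∨ ¬A)
= C ∨ ¬D ∧ D ∨ ¬D ∧ ¬A ∨ A ∧ D ∨ A ∧ ¬A
= C ∨ ¬D ∧ ¬A ∨ A ∧ D

C ∨ ¬D ∧ ¬A ∨ A ∧ D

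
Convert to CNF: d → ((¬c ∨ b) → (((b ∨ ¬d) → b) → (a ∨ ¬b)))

d → ((¬c ∨ b) → (((b ∨ ¬d) → b) → (a ∨ ¬b)))
= ¬d ∨ ((¬c ∨ b) → (((b ∨ ¬d) → b) → (a ∨ ¬b)))   [eliminate →]
= ¬d ∨ ¬(¬c ∨ b) ∨ (((b ∨ ¬d) → b) → (a ∨ ¬b))   [eliminate →]
= ¬d ∨ ¬(¬c ∨ b) ∨ ¬((b ∨ ¬d) → b) ∨ a ∨ ¬b   [eliminate →]
= ¬d ∨ ¬(¬c ∨ b) ∨ ¬(¬(b ∨ ¬d) ∨ b) ∨ a ∨ ¬b   [eliminate →]
= ¬d ∨ (¬¬c ∧ ¬b) ∨ ¬(¬(b ∨ ¬d) ∨ b) ∨ a ∨ ¬b   [De Morgan]
= ¬d ∨ (c ∧ ¬b) ∨ ¬(¬(b ∨ ¬d) ∨ b) ∨ a ∨ ¬b   [double negation]
= ¬d ∨ (c ∧ ¬b) ∨ (¬¬(b ∨ ¬d) ∧ ¬b) ∨ a ∨ ¬b   [De Morgan]
= ¬d ∨ (c ∧ ¬b) ∨ ((b ∨ ¬d) ∧ ¬b) ∨ a ∨ ¬b   [double negation]
= (¬d ∨ c ∨ b ∨ ¬d ∨ a ∨ ¬b) ∧ (¬d ∨ c ∨ ¬b ∨ a ∨ ¬b) ∧ (¬d ∨ ¬b ∨ b ∨ ¬d ∨ a ∨ ¬b) ∧ (¬d ∨ ¬b ∨ ¬b ∨ a ∨ ¬b)   [distribute ∨ over ∧]
= ¬d ∨ ¬b ∨ a   [simplify]

¬d ∨ ¬b ∨ a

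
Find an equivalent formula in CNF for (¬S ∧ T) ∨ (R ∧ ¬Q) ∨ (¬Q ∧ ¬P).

(¬S ∨ R ∨ ¬P) ∧ (¬S ∨ ¬Q) ∧ (T ∨ R ∨ ¬P) ∧ (T ∨ ¬Q)

(¬S ∧ T) ∨ (R ∧ ¬Q) ∨ (¬Q ∧ ¬P)
≡ (¬S ∨ R ∨ ¬Q) ∧ (¬S ∨ R ∨ ¬P) ∧ (¬S ∨ ¬Q ∨ ¬Q) ∧ (¬S ∨ ¬Q ∨ ¬P) ∧ (T ∨ R ∨ ¬Q) ∧ (T ∨ R ∨ ¬P) ∧ (T ∨ ¬Q ∨ ¬Q) ∧ (T ∨ ¬Q ∨ ¬P)   — distribute ∨ over ∧
≡ (¬S ∨ R ∨ ¬P) ∧ (¬S ∨ ¬Q) ∧ (T ∨ R ∨ ¬P) ∧ (T ∨ ¬Q)   — simplify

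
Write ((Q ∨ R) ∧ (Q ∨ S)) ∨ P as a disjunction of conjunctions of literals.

((Q ∨ R) ∧ (Q ∨ S)) ∨ P
≡ (Q ∧ Q) ∨ (Q ∧ S) ∨ (R ∧ Q) ∨ (R ∧ S) ∨ P   [distribute ∧ over ∨]
≡ Q ∨ (R ∧ S) ∨ P   [simplify]

Q ∨ (R ∧ S) ∨ P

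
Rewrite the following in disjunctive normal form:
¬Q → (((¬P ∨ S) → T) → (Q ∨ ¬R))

Q ∨ (¬P ∧ ¬T) ∨ (S ∧ ¬T) ∨ ¬R

¬Q → (((¬P ∨ S) → T) → (Q ∨ ¬R))
≡ ¬¬Q ∨ (((¬P ∨ S) → T) → (Q ∨ ¬R))   — eliminate →
≡ ¬¬Q ∨ ¬((¬P ∨ S) → T) ∨ Q ∨ ¬R   — eliminate →
≡ ¬¬Q ∨ ¬(¬(¬P ∨ S) ∨ T) ∨ Q ∨ ¬R   — eliminate →
≡ Q ∨ ¬(¬(¬P ∨ S) ∨ T) ∨ Q ∨ ¬R   — double negation
≡ Q ∨ (¬¬(¬P ∨ S) ∧ ¬T) ∨ Q ∨ ¬R   — De Morgan
≡ Q ∨ ((¬P ∨ S) ∧ ¬T) ∨ Q ∨ ¬R   — double negation
≡ Q ∨ (¬P ∧ ¬T) ∨ (S ∧ ¬T) ∨ Q ∨ ¬R   — distribute ∧ over ∨
≡ Q ∨ (¬P ∧ ¬T) ∨ (S ∧ ¬T) ∨ ¬R   — simplify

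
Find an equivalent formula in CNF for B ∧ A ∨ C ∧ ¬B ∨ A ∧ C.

B ∧ A ∨ C ∧ ¬B ∨ A ∧ C
≡ (B ∨ C ∨ A) ∧ (B ∨ C ∨ C) ∧ (B ∨ ¬B ∨ A) ∧ (B ∨ ¬B ∨ C) ∧ (A ∨ C ∨ A) ∧ (A ∨ C ∨ C) ∧ (A ∨ ¬B ∨ A) ∧ (A ∨ ¬B ∨ C)   — distribute ∨ over ∧
≡ (B ∨ C) ∧ (A ∨ C) ∧ (A ∨ ¬B)   — simplify

(B ∨ C) ∧ (A ∨ C) ∧ (A ∨ ¬B)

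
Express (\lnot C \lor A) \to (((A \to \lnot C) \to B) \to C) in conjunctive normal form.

(\lnot C \lor A) \to (((A \to \lnot C) \to B) \to C)
⇔ \lnot (\lnot C \lor A) \lor (((A \to \lnot C) \to B) \to C)   [eliminate \to]
⇔ \lnot (\lnot C \lor A) \lor \lnot ((A \to \lnot C) \to B) \lor C   [eliminate \to]
⇔ \lnot (\lnot C \lor A) \lor \lnot (\lnot (A \to \lnot C) \lor B) \lor C   [eliminate \to]
⇔ \lnot (\lnot C \lor A) \lor \lnot (\lnot (\lnot A \lor \lnot C) \lor B) \lor C   [eliminate \to]
⇔ (\lnot \lnot C \land \lnot A) \lor \lnot (\lnot (\lnot A \lor \lnot C) \lor B) \lor C   [De Morgan]
⇔ (C \land \lnot A) \lor \lnot (\lnot (\lnot A \lor \lnot C) \lor B) \lor C   [double negation]
⇔ (C \land \lnot A) \lor (\lnot \lnot (\lnot A \lor \lnot C) \land \lnot B) \lor C   [De Morgan]
⇔ (C \land \lnot A) \lor ((\lnot A \lor \lnot C) \land \lnot B) \lor C   [double negation]
⇔ (C \lor \lnot A \lor \lnot C \lor C) \land (C \lor \lnot B \lor C) \land (\lnot A \lor \lnot A \lor \lnot C \lor C) \land (\lnot A \lor \lnot B \lor C)   [distribute \lor over \land]
⇔ C \lor \lnot B   [simplify]

C \lor \lnot B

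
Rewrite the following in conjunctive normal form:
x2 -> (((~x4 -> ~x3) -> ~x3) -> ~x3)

~x2 | x4 | ~x3

x2 -> (((~x4 -> ~x3) -> ~x3) -> ~x3)
⇔ ~x2 | (((~x4 -> ~x3) -> ~x3) -> ~x3)   — eliminate ->
⇔ ~x2 | ~((~x4 -> ~x3) -> ~x3) | ~x3   — eliminate ->
⇔ ~x2 | ~(~(~x4 -> ~x3) | ~x3) | ~x3   — eliminate ->
⇔ ~x2 | ~(~(~~x4 | ~x3) | ~x3) | ~x3   — eliminate ->
⇔ ~x2 | (~~(~~x4 | ~x3) & ~~x3) | ~x3   — De Morgan
⇔ ~x2 | ((~~x4 | ~x3) & ~~x3) | ~x3   — double negation
⇔ ~x2 | ((x4 | ~x3) & ~~x3) | ~x3   — double negation
⇔ ~x2 | ((x4 | ~x3) & x3) | ~x3   — double negation
⇔ (~x2 | x4 | ~x3 | ~x3) & (~x2 | x3 | ~x3)   — distribute | over &
⇔ ~x2 | x4 | ~x3   — simplify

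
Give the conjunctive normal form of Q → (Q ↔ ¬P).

¬Q ∨ ¬P

Q → (Q ↔ ¬P)
= ¬Q ∨ (Q ↔ ¬P)   (eliminate →)
= ¬Q ∨ ((Q → ¬P) ∧ (¬P → Q))   (eliminate ↔)
= ¬Q ∨ ((¬Q ∨ ¬P) ∧ (¬P → Q))   (eliminate →)
= ¬Q ∨ ((¬Q ∨ ¬P) ∧ (¬¬P ∨ Q))   (eliminate →)
= ¬Q ∨ ((¬Q ∨ ¬P) ∧ (P ∨ Q))   (double negation)
= (¬Q ∨ ¬Q ∨ ¬P) ∧ (¬Q ∨ P ∨ Q)   (distribute ∨ over ∧)
= ¬Q ∨ ¬P   (simplify)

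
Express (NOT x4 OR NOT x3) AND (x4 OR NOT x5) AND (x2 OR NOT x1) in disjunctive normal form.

(NOT x4 AND NOT x5 AND x2) OR (NOT x4 AND NOT x5 AND NOT x1) OR (NOT x3 AND x4 AND x2) OR (NOT x3 AND x4 AND NOT x1) OR (NOT x3 AND NOT x5 AND x2) OR (NOT x3 AND NOT x5 AND NOT x1)

(NOT x4 OR NOT x3) AND (x4 OR NOT x5) AND (x2 OR NOT x1)
⇔ (NOT x4 AND x4 AND x2) OR (NOT x4 AND x4 AND NOT x1) OR (NOT x4 AND NOT x5 AND x2) OR (NOT x4 AND NOT x5 AND NOT x1) OR (NOT x3 AND x4 AND x2) OR (NOT x3 AND x4 AND NOT x1) OR (NOT x3 AND NOT x5 AND x2) OR (NOT x3 AND NOT x5 AND NOT x1)   — distribute AND over OR
⇔ (NOT x4 AND NOT x5 AND x2) OR (NOT x4 AND NOT x5 AND NOT x1) OR (NOT x3 AND x4 AND x2) OR (NOT x3 AND x4 AND NOT x1) OR (NOT x3 AND NOT x5 AND x2) OR (NOT x3 AND NOT x5 AND NOT x1)   — simplify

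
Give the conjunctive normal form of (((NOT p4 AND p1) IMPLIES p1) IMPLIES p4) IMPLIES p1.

NOT p4 OR p1

(((NOT p4 AND p1) IMPLIES p1) IMPLIES p4) IMPLIES p1
= NOT (((NOT p4 AND p1) IMPLIES p1) IMPLIES p4) OR p1   — eliminate IMPLIES
= NOT (NOT ((NOT p4 AND p1) IMPLIES p1) OR p4) OR p1   — eliminate IMPLIES
= NOT (NOT (NOT (NOT p4 AND p1) OR p1) OR p4) OR p1   — eliminate IMPLIES
= (NOT NOT (NOT (NOT p4 AND p1) OR p1) AND NOT p4) OR p1   — De Morgan
= ((NOT (NOT p4 AND p1) OR p1) AND NOT p4) OR p1   — double negation
= ((NOT NOT p4 OR NOT p1 OR p1) AND NOT p4) OR p1   — De Morgan
= ((p4 OR NOT p1 OR p1) AND NOT p4) OR p1   — double negation
= (p4 OR NOT p1 OR p1 OR p1) AND (NOT p4 OR p1)   — distribute OR over AND
= NOT p4 OR p1   — simplify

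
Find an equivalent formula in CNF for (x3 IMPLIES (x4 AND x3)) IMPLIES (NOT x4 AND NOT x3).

(x3 IMPLIES (x4 AND x3)) IMPLIES (NOT x4 AND NOT x3)
≡ NOT (x3 IMPLIES (x4 AND x3)) OR (NOT x4 AND NOT x3)   (eliminate IMPLIES)
≡ NOT (NOT x3 OR (x4 AND x3)) OR (NOT x4 AND NOT x3)   (eliminate IMPLIES)
≡ (NOT NOT x3 AND NOT (x4 AND x3)) OR (NOT x4 AND NOT x3)   (De Morgan)
≡ (x3 AND NOT (x4 AND x3)) OR (NOT x4 AND NOT x3)   (double negation)
≡ (x3 AND (NOT x4 OR NOT x3)) OR (NOT x4 AND NOT x3)   (De Morgan)
≡ (x3 OR NOT x4) AND (x3 OR NOT x3) AND (NOT x4 OR NOT x3 OR NOT x4) AND (NOT x4 OR NOT x3 OR NOT x3)   (distribute OR over AND)
≡ (x3 OR NOT x4) AND (NOT x4 OR NOT x3)   (simplify)

(x3 OR NOT x4) AND (NOT x4 OR NOT x3)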